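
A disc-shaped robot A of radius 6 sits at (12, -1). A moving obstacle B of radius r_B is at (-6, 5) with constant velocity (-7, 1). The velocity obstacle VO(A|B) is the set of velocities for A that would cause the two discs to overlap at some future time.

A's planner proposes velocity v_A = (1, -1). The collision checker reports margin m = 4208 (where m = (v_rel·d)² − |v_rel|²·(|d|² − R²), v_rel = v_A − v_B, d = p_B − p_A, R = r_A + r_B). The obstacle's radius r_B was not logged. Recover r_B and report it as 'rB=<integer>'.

m = 4208
d = (-18, 6);  v_rel = (8, -2),  |v_rel|² = 68
v_rel×d = (8)·(6) − (-2)·(-18) = 12
since m = R²·68 − 12²:  R² = (144 + 4208) / 68 = 64
R = √64 = 8  ⇒  r_B = 8 − 6 = 2

rB=2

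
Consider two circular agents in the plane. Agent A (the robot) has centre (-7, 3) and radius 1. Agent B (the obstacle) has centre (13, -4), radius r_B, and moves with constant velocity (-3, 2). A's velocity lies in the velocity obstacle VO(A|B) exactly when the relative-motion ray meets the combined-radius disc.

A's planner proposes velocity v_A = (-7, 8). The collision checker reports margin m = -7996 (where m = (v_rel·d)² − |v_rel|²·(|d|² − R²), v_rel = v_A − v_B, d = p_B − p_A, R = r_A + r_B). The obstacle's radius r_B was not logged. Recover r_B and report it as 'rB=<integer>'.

m = -7996
d = (20, -7);  v_rel = (-4, 6),  |v_rel|² = 52
v_rel×d = (-4)·(-7) − (6)·(20) = -92
since m = R²·52 − (-92)²:  R² = (8464 + -7996) / 52 = 9
R = √9 = 3  ⇒  r_B = 3 − 1 = 2

rB=2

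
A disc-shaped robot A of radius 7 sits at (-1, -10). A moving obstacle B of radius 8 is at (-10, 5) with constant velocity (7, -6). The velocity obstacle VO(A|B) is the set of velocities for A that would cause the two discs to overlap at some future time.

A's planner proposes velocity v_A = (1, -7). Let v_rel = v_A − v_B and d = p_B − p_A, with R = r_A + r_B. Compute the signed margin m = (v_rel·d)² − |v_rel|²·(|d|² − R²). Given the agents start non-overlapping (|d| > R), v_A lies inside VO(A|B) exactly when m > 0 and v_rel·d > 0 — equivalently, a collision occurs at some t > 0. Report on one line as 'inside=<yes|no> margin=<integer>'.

d = (-9, 15),  |d|² = 306;  R = 7+8 = 15,  c = 306−15² = 81
v_rel = (-6, -1),  |v_rel|² = 37;  v_rel·d = (-6)·(-9) + (-1)·(15) = 39
37·t² − 78·t + 81 = 0  ⇒  m = 39² − 37·81 = -1476
m = -1476 < 0,  v_rel·d = 39 > 0  ⇒  outside

inside=no margin=-1476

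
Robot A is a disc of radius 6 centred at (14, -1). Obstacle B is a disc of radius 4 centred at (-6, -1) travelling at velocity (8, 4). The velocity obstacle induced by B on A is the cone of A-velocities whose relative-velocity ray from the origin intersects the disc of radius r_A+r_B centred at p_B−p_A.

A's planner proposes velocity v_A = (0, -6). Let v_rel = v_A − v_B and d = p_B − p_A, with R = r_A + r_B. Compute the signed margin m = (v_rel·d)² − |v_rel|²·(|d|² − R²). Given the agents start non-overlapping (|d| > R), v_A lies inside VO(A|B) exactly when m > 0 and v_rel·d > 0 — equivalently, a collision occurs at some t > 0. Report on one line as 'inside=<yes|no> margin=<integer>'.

d = (-20, 0),  |d|² = 400;  R = 6+4 = 10,  c = 400−10² = 300
v_rel = (-8, -10),  |v_rel|² = 164;  v_rel·d = (-8)·(-20) + (-10)·(0) = 160
164·t² − 320·t + 300 = 0  ⇒  m = 160² − 164·300 = -23600
m = -23600 < 0,  v_rel·d = 160 > 0  ⇒  outside

inside=no margin=-23600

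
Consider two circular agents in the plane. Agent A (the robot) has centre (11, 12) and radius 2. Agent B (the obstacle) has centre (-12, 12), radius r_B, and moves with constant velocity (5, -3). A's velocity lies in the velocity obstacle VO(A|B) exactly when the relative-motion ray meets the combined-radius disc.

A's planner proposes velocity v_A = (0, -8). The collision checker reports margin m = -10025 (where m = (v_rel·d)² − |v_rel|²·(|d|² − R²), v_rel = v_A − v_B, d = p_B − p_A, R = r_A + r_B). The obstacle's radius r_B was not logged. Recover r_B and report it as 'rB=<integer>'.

m = -10025
d = (-23, 0);  v_rel = (-5, -5),  |v_rel|² = 50
v_rel×d = (-5)·(0) − (-5)·(-23) = -115
since m = R²·50 − (-115)²:  R² = (13225 + -10025) / 50 = 64
R = √64 = 8  ⇒  r_B = 8 − 2 = 6

rB=6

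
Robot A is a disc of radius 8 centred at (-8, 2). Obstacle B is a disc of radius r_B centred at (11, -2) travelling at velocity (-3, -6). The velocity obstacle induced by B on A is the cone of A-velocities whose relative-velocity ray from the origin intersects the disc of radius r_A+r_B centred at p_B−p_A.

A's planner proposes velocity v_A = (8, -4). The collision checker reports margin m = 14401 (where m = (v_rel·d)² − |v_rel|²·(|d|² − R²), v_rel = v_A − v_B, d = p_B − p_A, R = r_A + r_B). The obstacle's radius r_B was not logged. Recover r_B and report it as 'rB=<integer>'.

m = 14401
d = (19, -4);  v_rel = (11, 2),  |v_rel|² = 125
v_rel×d = (11)·(-4) − (2)·(19) = -82
since m = R²·125 − (-82)²:  R² = (6724 + 14401) / 125 = 169
R = √169 = 13  ⇒  r_B = 13 − 8 = 5

rB=5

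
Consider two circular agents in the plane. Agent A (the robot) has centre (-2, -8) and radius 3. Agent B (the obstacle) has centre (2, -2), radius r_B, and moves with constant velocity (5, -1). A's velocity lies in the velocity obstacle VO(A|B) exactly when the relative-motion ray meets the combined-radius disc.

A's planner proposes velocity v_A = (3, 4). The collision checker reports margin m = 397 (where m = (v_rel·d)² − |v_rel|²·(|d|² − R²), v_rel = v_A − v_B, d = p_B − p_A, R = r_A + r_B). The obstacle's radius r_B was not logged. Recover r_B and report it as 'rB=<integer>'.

m = 397
d = (4, 6);  v_rel = (-2, 5),  |v_rel|² = 29
v_rel×d = (-2)·(6) − (5)·(4) = -32
since m = R²·29 − (-32)²:  R² = (1024 + 397) / 29 = 49
R = √49 = 7  ⇒  r_B = 7 − 3 = 4

rB=4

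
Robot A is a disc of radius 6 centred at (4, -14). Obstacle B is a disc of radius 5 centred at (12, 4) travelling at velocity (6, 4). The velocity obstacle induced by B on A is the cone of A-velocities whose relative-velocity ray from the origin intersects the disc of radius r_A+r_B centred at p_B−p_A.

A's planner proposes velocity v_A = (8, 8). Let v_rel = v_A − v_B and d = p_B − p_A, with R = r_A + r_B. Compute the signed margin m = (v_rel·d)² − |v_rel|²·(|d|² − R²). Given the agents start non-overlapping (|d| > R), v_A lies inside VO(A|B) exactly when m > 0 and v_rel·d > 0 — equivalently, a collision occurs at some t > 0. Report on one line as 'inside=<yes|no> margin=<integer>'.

d = (8, 18),  |d|² = 388;  R = 6+5 = 11,  c = 388−11² = 267
v_rel = (2, 4),  |v_rel|² = 20;  v_rel·d = (2)·(8) + (4)·(18) = 88
20·t² − 176·t + 267 = 0  ⇒  m = 88² − 20·267 = 2404
m = 2404 > 0,  v_rel·d = 88 > 0  ⇒  inside

inside=yes margin=2404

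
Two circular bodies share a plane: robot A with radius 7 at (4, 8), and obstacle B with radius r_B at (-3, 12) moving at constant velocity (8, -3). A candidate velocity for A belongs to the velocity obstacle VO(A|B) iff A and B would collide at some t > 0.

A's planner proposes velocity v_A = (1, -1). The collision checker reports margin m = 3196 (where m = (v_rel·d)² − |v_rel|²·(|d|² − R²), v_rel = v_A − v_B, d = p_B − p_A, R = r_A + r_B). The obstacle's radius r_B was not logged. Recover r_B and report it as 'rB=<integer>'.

m = 3196
d = (-7, 4);  v_rel = (-7, 2),  |v_rel|² = 53
v_rel×d = (-7)·(4) − (2)·(-7) = -14
since m = R²·53 − (-14)²:  R² = (196 + 3196) / 53 = 64
R = √64 = 8  ⇒  r_B = 8 − 7 = 1

rB=1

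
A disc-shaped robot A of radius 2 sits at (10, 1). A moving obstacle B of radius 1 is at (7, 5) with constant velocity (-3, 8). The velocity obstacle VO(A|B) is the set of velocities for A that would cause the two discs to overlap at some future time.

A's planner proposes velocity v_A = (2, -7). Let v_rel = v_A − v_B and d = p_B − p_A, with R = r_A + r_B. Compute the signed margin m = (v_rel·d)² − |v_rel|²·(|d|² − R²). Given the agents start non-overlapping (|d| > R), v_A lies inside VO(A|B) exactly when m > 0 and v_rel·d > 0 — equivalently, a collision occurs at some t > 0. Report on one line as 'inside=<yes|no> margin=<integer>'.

d = (-3, 4),  |d|² = 25;  R = 2+1 = 3,  c = 25−3² = 16
v_rel = (5, -15),  |v_rel|² = 250;  v_rel·d = (5)·(-3) + (-15)·(4) = -75
250·t² + 150·t + 16 = 0  ⇒  m = (-75)² − 250·16 = 1625
m = 1625 > 0,  v_rel·d = -75 < 0  ⇒  outside

inside=no margin=1625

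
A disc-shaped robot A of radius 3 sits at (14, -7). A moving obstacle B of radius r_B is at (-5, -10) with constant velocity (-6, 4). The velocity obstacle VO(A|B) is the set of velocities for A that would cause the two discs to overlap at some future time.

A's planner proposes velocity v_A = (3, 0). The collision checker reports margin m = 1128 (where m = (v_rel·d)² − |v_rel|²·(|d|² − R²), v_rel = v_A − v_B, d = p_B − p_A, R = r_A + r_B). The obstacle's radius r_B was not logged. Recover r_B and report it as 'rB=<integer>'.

m = 1128
d = (-19, -3);  v_rel = (9, -4),  |v_rel|² = 97
v_rel×d = (9)·(-3) − (-4)·(-19) = -103
since m = R²·97 − (-103)²:  R² = (10609 + 1128) / 97 = 121
R = √121 = 11  ⇒  r_B = 11 − 3 = 8

rB=8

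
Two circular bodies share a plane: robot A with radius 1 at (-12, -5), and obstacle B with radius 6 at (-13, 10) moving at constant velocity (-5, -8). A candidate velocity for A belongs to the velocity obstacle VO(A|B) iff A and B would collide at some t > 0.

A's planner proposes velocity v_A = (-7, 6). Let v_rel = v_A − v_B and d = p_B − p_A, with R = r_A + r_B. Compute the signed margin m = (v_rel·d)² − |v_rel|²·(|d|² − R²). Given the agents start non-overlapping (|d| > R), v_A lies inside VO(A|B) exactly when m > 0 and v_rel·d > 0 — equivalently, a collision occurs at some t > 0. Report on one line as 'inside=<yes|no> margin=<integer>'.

d = (-1, 15),  |d|² = 226;  R = 1+6 = 7,  c = 226−7² = 177
v_rel = (-2, 14),  |v_rel|² = 200;  v_rel·d = (-2)·(-1) + (14)·(15) = 212
200·t² − 424·t + 177 = 0  ⇒  m = 212² − 200·177 = 9544
m = 9544 > 0,  v_rel·d = 212 > 0  ⇒  inside

inside=yes margin=9544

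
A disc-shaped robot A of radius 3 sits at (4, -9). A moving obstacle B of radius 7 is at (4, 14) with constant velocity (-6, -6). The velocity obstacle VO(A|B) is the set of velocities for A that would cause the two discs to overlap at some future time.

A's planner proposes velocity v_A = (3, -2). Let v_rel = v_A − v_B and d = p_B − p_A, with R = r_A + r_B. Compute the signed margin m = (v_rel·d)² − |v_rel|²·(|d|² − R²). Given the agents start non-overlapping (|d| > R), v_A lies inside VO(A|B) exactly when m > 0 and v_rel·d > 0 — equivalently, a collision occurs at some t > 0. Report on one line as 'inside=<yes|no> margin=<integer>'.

d = (0, 23),  |d|² = 529;  R = 3+7 = 10,  c = 529−10² = 429
v_rel = (9, 4),  |v_rel|² = 97;  v_rel·d = (9)·(0) + (4)·(23) = 92
97·t² − 184·t + 429 = 0  ⇒  m = 92² − 97·429 = -33149
m = -33149 < 0,  v_rel·d = 92 > 0  ⇒  outside

inside=no margin=-33149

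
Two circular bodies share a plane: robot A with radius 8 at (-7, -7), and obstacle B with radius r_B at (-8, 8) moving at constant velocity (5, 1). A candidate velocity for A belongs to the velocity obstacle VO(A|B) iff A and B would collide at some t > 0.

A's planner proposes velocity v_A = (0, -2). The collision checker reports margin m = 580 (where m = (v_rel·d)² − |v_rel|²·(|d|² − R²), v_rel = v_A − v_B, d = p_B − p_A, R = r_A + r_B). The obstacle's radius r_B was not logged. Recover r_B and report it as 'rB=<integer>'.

m = 580
d = (-1, 15);  v_rel = (-5, -3),  |v_rel|² = 34
v_rel×d = (-5)·(15) − (-3)·(-1) = -78
since m = R²·34 − (-78)²:  R² = (6084 + 580) / 34 = 196
R = √196 = 14  ⇒  r_B = 14 − 8 = 6

rB=6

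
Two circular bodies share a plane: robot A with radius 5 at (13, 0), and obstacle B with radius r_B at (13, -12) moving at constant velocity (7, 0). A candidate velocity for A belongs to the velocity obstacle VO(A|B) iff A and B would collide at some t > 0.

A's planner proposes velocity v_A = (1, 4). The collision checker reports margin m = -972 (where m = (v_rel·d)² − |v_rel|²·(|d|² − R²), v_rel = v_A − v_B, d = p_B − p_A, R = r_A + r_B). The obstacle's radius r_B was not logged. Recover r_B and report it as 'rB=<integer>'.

m = -972
d = (0, -12);  v_rel = (-6, 4),  |v_rel|² = 52
v_rel×d = (-6)·(-12) − (4)·(0) = 72
since m = R²·52 − 72²:  R² = (5184 + -972) / 52 = 81
R = √81 = 9  ⇒  r_B = 9 − 5 = 4

rB=4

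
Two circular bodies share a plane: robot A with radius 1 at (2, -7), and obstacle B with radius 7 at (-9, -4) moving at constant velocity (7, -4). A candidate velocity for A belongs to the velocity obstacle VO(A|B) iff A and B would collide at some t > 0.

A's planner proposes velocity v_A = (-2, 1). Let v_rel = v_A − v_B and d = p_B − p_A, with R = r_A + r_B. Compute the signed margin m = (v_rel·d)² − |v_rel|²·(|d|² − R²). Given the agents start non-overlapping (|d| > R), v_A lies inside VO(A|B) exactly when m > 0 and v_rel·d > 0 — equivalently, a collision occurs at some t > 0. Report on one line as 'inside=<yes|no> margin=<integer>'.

d = (-11, 3),  |d|² = 130;  R = 1+7 = 8,  c = 130−8² = 66
v_rel = (-9, 5),  |v_rel|² = 106;  v_rel·d = (-9)·(-11) + (5)·(3) = 114
106·t² − 228·t + 66 = 0  ⇒  m = 114² − 106·66 = 6000
m = 6000 > 0,  v_rel·d = 114 > 0  ⇒  inside

inside=yes margin=6000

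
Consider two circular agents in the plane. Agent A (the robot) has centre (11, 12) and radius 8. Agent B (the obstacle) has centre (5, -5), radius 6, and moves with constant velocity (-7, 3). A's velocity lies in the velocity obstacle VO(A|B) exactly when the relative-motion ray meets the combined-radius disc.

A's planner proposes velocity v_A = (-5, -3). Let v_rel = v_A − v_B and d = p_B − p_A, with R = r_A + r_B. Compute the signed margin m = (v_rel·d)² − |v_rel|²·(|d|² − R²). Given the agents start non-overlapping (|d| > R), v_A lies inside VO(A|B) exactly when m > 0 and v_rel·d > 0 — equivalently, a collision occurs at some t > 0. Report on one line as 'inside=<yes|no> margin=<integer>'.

d = (-6, -17),  |d|² = 325;  R = 8+6 = 14,  c = 325−14² = 129
v_rel = (2, -6),  |v_rel|² = 40;  v_rel·d = (2)·(-6) + (-6)·(-17) = 90
40·t² − 180·t + 129 = 0  ⇒  m = 90² − 40·129 = 2940
m = 2940 > 0,  v_rel·d = 90 > 0  ⇒  inside

inside=yes margin=2940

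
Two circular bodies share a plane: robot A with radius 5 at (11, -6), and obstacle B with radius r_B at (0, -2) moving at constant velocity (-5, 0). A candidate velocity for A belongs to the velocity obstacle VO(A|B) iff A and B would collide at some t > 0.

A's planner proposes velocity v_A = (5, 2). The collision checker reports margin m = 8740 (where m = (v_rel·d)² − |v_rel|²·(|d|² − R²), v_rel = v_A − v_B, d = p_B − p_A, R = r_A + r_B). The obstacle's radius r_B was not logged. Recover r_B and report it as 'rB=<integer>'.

m = 8740
d = (-11, 4);  v_rel = (10, 2),  |v_rel|² = 104
v_rel×d = (10)·(4) − (2)·(-11) = 62
since m = R²·104 − 62²:  R² = (3844 + 8740) / 104 = 121
R = √121 = 11  ⇒  r_B = 11 − 5 = 6

rB=6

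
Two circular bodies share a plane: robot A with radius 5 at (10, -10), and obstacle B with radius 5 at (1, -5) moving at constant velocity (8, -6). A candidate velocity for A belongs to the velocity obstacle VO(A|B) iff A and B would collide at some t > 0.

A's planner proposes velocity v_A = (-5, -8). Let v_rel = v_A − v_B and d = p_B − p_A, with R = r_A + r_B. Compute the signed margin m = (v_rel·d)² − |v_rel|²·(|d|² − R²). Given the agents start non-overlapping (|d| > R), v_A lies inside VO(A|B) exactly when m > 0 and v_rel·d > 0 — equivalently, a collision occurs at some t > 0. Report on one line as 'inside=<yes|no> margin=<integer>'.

d = (-9, 5),  |d|² = 106;  R = 5+5 = 10,  c = 106−10² = 6
v_rel = (-13, -2),  |v_rel|² = 173;  v_rel·d = (-13)·(-9) + (-2)·(5) = 107
173·t² − 214·t + 6 = 0  ⇒  m = 107² − 173·6 = 10411
m = 10411 > 0,  v_rel·d = 107 > 0  ⇒  inside

inside=yes margin=10411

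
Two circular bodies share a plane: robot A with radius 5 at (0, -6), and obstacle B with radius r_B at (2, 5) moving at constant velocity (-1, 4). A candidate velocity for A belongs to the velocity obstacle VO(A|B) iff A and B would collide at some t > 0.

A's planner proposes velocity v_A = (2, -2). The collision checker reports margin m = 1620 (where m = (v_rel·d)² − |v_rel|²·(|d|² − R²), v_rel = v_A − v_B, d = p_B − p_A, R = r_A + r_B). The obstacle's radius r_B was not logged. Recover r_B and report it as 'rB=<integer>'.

m = 1620
d = (2, 11);  v_rel = (3, -6),  |v_rel|² = 45
v_rel×d = (3)·(11) − (-6)·(2) = 45
since m = R²·45 − 45²:  R² = (2025 + 1620) / 45 = 81
R = √81 = 9  ⇒  r_B = 9 − 5 = 4

rB=4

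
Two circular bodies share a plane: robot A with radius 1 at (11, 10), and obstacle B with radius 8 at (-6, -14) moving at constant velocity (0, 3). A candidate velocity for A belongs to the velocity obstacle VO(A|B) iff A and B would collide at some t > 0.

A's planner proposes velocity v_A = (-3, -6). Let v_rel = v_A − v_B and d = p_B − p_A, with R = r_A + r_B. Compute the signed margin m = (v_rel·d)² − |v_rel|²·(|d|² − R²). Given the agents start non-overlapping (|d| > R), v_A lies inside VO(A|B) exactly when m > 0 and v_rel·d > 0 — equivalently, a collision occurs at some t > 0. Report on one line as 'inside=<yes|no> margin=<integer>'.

d = (-17, -24),  |d|² = 865;  R = 1+8 = 9,  c = 865−9² = 784
v_rel = (-3, -9),  |v_rel|² = 90;  v_rel·d = (-3)·(-17) + (-9)·(-24) = 267
90·t² − 534·t + 784 = 0  ⇒  m = 267² − 90·784 = 729
m = 729 > 0,  v_rel·d = 267 > 0  ⇒  inside

inside=yes margin=729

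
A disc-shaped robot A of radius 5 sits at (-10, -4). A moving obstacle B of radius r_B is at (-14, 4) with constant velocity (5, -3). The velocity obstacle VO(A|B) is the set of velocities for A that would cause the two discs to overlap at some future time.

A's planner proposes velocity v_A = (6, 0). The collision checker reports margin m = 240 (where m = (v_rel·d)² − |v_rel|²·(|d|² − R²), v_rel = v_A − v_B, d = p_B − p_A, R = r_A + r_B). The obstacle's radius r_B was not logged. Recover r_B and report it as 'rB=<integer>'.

m = 240
d = (-4, 8);  v_rel = (1, 3),  |v_rel|² = 10
v_rel×d = (1)·(8) − (3)·(-4) = 20
since m = R²·10 − 20²:  R² = (400 + 240) / 10 = 64
R = √64 = 8  ⇒  r_B = 8 − 5 = 3

rB=3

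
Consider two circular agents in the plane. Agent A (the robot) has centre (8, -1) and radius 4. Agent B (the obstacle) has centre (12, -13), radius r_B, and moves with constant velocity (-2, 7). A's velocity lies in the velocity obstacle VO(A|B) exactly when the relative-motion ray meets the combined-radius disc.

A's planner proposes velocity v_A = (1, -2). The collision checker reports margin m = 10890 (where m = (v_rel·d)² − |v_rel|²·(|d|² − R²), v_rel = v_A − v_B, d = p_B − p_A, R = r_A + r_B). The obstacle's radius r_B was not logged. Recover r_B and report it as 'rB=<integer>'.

m = 10890
d = (4, -12);  v_rel = (3, -9),  |v_rel|² = 90
v_rel×d = (3)·(-12) − (-9)·(4) = 0
since m = R²·90 − 0²:  R² = (0 + 10890) / 90 = 121
R = √121 = 11  ⇒  r_B = 11 − 4 = 7

rB=7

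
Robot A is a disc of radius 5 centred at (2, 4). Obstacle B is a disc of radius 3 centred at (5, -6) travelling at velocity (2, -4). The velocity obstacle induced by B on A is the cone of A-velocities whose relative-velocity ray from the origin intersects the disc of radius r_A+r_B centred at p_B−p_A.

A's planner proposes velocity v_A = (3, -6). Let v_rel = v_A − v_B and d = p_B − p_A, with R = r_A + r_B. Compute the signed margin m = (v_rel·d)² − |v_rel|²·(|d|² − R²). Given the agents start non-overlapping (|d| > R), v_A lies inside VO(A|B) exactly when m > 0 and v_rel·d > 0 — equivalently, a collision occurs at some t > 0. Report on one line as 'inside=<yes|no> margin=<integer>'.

d = (3, -10),  |d|² = 109;  R = 5+3 = 8,  c = 109−8² = 45
v_rel = (1, -2),  |v_rel|² = 5;  v_rel·d = (1)·(3) + (-2)·(-10) = 23
5·t² − 46·t + 45 = 0  ⇒  m = 23² − 5·45 = 304
m = 304 > 0,  v_rel·d = 23 > 0  ⇒  inside

inside=yes margin=304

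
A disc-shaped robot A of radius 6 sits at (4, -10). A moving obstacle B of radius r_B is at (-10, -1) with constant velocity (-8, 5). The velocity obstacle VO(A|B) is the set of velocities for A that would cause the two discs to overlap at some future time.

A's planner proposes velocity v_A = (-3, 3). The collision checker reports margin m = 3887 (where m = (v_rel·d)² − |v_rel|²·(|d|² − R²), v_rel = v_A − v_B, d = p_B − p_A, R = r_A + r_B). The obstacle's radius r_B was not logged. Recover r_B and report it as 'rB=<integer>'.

m = 3887
d = (-14, 9);  v_rel = (5, -2),  |v_rel|² = 29
v_rel×d = (5)·(9) − (-2)·(-14) = 17
since m = R²·29 − 17²:  R² = (289 + 3887) / 29 = 144
R = √144 = 12  ⇒  r_B = 12 − 6 = 6

rB=6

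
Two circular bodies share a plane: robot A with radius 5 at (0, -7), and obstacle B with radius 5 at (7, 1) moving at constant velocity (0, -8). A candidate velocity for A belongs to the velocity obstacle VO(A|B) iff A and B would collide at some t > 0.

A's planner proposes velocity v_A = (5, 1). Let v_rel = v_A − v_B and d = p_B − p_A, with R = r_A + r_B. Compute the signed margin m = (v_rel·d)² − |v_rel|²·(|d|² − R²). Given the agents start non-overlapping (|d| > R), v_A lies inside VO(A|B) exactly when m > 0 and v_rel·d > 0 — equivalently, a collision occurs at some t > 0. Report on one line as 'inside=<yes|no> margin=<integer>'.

d = (7, 8),  |d|² = 113;  R = 5+5 = 10,  c = 113−10² = 13
v_rel = (5, 9),  |v_rel|² = 106;  v_rel·d = (5)·(7) + (9)·(8) = 107
106·t² − 214·t + 13 = 0  ⇒  m = 107² − 106·13 = 10071
m = 10071 > 0,  v_rel·d = 107 > 0  ⇒  inside

inside=yes margin=10071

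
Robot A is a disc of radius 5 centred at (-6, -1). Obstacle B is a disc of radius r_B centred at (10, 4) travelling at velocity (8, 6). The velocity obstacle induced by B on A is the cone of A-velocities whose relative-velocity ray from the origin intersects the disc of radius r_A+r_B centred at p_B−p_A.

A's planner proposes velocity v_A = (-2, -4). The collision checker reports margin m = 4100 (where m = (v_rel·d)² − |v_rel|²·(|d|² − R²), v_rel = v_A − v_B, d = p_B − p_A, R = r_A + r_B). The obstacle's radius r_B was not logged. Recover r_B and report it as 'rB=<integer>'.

m = 4100
d = (16, 5);  v_rel = (-10, -10),  |v_rel|² = 200
v_rel×d = (-10)·(5) − (-10)·(16) = 110
since m = R²·200 − 110²:  R² = (12100 + 4100) / 200 = 81
R = √81 = 9  ⇒  r_B = 9 − 5 = 4

rB=4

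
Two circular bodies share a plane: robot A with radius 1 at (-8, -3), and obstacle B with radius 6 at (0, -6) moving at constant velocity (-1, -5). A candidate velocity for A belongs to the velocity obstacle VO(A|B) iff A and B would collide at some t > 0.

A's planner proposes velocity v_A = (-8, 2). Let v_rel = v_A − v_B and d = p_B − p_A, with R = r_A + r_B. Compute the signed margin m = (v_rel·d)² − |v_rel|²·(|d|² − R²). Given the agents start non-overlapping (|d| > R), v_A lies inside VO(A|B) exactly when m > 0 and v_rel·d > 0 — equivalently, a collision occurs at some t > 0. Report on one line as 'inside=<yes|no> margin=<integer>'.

d = (8, -3),  |d|² = 73;  R = 1+6 = 7,  c = 73−7² = 24
v_rel = (-7, 7),  |v_rel|² = 98;  v_rel·d = (-7)·(8) + (7)·(-3) = -77
98·t² + 154·t + 24 = 0  ⇒  m = (-77)² − 98·24 = 3577
m = 3577 > 0,  v_rel·d = -77 < 0  ⇒  outside

inside=no margin=3577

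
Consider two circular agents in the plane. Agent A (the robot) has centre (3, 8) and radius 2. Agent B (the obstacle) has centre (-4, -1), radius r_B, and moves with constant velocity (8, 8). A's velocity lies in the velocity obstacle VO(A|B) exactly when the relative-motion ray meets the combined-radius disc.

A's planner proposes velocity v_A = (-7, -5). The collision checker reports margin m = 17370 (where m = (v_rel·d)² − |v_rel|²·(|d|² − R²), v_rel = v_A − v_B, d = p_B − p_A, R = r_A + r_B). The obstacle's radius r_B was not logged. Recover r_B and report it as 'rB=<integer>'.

m = 17370
d = (-7, -9);  v_rel = (-15, -13),  |v_rel|² = 394
v_rel×d = (-15)·(-9) − (-13)·(-7) = 44
since m = R²·394 − 44²:  R² = (1936 + 17370) / 394 = 49
R = √49 = 7  ⇒  r_B = 7 − 2 = 5

rB=5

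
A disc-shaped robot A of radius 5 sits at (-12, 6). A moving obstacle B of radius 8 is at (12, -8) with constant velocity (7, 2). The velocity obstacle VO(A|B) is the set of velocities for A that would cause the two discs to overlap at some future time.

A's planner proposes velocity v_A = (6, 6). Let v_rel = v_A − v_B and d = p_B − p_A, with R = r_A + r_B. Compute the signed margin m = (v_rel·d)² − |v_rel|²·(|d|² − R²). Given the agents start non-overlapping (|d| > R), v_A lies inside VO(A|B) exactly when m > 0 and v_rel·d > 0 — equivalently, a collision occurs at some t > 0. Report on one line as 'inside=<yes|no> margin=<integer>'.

d = (24, -14),  |d|² = 772;  R = 5+8 = 13,  c = 772−13² = 603
v_rel = (-1, 4),  |v_rel|² = 17;  v_rel·d = (-1)·(24) + (4)·(-14) = -80
17·t² + 160·t + 603 = 0  ⇒  m = (-80)² − 17·603 = -3851
m = -3851 < 0,  v_rel·d = -80 < 0  ⇒  outside

inside=no margin=-3851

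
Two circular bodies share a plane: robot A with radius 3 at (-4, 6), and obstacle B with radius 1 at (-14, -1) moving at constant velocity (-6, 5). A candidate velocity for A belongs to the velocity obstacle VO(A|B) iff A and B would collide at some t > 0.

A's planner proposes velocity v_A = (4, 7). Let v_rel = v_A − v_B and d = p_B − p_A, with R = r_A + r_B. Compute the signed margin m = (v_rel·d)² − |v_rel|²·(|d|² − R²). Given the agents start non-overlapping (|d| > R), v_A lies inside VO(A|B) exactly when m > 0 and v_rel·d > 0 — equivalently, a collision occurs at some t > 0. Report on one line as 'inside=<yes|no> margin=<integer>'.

d = (-10, -7),  |d|² = 149;  R = 3+1 = 4,  c = 149−4² = 133
v_rel = (10, 2),  |v_rel|² = 104;  v_rel·d = (10)·(-10) + (2)·(-7) = -114
104·t² + 228·t + 133 = 0  ⇒  m = (-114)² − 104·133 = -836
m = -836 < 0,  v_rel·d = -114 < 0  ⇒  outside

inside=no margin=-836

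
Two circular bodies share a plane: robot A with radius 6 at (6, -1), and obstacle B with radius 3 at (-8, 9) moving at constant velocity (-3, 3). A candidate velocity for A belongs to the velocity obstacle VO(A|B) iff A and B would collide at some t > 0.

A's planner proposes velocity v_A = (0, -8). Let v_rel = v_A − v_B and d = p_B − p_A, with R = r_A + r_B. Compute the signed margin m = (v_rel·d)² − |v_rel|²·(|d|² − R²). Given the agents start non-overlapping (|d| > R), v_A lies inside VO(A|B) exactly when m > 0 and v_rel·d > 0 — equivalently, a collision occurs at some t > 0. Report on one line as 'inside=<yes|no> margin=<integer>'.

d = (-14, 10),  |d|² = 296;  R = 6+3 = 9,  c = 296−9² = 215
v_rel = (3, -11),  |v_rel|² = 130;  v_rel·d = (3)·(-14) + (-11)·(10) = -152
130·t² + 304·t + 215 = 0  ⇒  m = (-152)² − 130·215 = -4846
m = -4846 < 0,  v_rel·d = -152 < 0  ⇒  outside

inside=no margin=-4846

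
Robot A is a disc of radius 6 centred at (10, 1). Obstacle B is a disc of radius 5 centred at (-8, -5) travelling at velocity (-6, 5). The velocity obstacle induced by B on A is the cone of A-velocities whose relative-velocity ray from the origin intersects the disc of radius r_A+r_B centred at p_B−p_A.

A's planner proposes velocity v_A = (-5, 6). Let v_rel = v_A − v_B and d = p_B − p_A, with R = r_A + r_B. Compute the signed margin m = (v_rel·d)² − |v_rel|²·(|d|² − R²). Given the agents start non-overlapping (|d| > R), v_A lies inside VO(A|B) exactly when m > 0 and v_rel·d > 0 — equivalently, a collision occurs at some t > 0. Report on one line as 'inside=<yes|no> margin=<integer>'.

d = (-18, -6),  |d|² = 360;  R = 6+5 = 11,  c = 360−11² = 239
v_rel = (1, 1),  |v_rel|² = 2;  v_rel·d = (1)·(-18) + (1)·(-6) = -24
2·t² + 48·t + 239 = 0  ⇒  m = (-24)² − 2·239 = 98
m = 98 > 0,  v_rel·d = -24 < 0  ⇒  outside

inside=no margin=98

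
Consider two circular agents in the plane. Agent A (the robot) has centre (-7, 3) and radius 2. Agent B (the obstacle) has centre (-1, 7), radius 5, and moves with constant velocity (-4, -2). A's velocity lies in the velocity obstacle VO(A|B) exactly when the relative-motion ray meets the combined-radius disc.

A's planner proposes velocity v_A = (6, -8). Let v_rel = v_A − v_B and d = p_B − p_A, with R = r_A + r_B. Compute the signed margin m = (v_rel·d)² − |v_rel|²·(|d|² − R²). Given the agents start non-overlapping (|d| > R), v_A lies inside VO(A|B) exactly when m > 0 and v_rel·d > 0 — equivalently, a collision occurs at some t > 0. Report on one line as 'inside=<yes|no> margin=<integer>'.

d = (6, 4),  |d|² = 52;  R = 2+5 = 7,  c = 52−7² = 3
v_rel = (10, -6),  |v_rel|² = 136;  v_rel·d = (10)·(6) + (-6)·(4) = 36
136·t² − 72·t + 3 = 0  ⇒  m = 36² − 136·3 = 888
m = 888 > 0,  v_rel·d = 36 > 0  ⇒  inside

inside=yes margin=888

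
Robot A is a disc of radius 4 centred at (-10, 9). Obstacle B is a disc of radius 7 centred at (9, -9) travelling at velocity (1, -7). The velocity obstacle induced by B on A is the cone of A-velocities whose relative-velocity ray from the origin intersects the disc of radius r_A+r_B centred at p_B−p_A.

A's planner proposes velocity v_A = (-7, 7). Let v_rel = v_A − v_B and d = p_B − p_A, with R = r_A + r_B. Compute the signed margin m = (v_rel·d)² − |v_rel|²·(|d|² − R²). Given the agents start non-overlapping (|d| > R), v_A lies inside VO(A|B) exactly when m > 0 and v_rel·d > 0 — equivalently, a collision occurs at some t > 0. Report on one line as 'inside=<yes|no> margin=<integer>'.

d = (19, -18),  |d|² = 685;  R = 4+7 = 11,  c = 685−11² = 564
v_rel = (-8, 14),  |v_rel|² = 260;  v_rel·d = (-8)·(19) + (14)·(-18) = -404
260·t² + 808·t + 564 = 0  ⇒  m = (-404)² − 260·564 = 16576
m = 16576 > 0,  v_rel·d = -404 < 0  ⇒  outside

inside=no margin=16576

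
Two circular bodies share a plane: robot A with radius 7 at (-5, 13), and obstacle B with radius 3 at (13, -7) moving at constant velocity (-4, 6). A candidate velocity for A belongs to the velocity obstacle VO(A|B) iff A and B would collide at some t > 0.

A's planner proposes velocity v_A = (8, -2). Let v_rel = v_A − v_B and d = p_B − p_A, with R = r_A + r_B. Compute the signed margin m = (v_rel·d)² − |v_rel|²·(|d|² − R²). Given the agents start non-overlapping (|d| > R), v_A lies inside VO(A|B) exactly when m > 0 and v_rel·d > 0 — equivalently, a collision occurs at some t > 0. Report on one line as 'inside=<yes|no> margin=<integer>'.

d = (18, -20),  |d|² = 724;  R = 7+3 = 10,  c = 724−10² = 624
v_rel = (12, -8),  |v_rel|² = 208;  v_rel·d = (12)·(18) + (-8)·(-20) = 376
208·t² − 752·t + 624 = 0  ⇒  m = 376² − 208·624 = 11584
m = 11584 > 0,  v_rel·d = 376 > 0  ⇒  inside

inside=yes margin=11584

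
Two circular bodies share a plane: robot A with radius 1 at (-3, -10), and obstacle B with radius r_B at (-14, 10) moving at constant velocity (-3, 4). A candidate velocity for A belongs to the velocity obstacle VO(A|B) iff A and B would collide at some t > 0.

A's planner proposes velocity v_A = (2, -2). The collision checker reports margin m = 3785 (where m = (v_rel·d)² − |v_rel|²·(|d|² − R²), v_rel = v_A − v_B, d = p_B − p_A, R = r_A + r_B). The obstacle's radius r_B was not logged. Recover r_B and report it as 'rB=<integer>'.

m = 3785
d = (-11, 20);  v_rel = (5, -6),  |v_rel|² = 61
v_rel×d = (5)·(20) − (-6)·(-11) = 34
since m = R²·61 − 34²:  R² = (1156 + 3785) / 61 = 81
R = √81 = 9  ⇒  r_B = 9 − 1 = 8

rB=8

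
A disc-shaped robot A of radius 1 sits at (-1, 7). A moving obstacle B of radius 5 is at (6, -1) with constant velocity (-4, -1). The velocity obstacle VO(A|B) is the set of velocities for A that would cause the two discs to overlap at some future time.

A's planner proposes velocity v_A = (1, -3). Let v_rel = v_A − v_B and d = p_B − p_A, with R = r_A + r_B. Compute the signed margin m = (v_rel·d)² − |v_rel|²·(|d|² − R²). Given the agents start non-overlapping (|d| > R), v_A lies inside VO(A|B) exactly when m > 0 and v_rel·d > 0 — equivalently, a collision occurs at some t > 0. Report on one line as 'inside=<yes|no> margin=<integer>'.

d = (7, -8),  |d|² = 113;  R = 1+5 = 6,  c = 113−6² = 77
v_rel = (5, -2),  |v_rel|² = 29;  v_rel·d = (5)·(7) + (-2)·(-8) = 51
29·t² − 102·t + 77 = 0  ⇒  m = 51² − 29·77 = 368
m = 368 > 0,  v_rel·d = 51 > 0  ⇒  inside

inside=yes margin=368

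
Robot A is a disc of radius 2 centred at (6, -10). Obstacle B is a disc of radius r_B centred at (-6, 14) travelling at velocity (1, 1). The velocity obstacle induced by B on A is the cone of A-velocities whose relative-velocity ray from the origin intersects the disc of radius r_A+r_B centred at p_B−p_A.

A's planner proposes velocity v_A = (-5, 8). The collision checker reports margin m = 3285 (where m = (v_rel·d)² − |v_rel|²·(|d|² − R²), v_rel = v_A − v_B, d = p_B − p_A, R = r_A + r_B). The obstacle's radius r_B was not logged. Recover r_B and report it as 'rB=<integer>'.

m = 3285
d = (-12, 24);  v_rel = (-6, 7),  |v_rel|² = 85
v_rel×d = (-6)·(24) − (7)·(-12) = -60
since m = R²·85 − (-60)²:  R² = (3600 + 3285) / 85 = 81
R = √81 = 9  ⇒  r_B = 9 − 2 = 7

rB=7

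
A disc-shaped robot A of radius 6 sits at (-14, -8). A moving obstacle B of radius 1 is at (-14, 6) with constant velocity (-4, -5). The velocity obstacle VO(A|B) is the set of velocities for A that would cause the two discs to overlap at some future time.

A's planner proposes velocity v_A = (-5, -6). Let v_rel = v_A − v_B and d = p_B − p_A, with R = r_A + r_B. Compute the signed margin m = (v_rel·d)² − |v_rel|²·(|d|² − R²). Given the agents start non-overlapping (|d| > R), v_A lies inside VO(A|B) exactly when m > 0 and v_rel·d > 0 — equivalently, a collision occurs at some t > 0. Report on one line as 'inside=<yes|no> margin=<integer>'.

d = (0, 14),  |d|² = 196;  R = 6+1 = 7,  c = 196−7² = 147
v_rel = (-1, -1),  |v_rel|² = 2;  v_rel·d = (-1)·(0) + (-1)·(14) = -14
2·t² + 28·t + 147 = 0  ⇒  m = (-14)² − 2·147 = -98
m = -98 < 0,  v_rel·d = -14 < 0  ⇒  outside

inside=no margin=-98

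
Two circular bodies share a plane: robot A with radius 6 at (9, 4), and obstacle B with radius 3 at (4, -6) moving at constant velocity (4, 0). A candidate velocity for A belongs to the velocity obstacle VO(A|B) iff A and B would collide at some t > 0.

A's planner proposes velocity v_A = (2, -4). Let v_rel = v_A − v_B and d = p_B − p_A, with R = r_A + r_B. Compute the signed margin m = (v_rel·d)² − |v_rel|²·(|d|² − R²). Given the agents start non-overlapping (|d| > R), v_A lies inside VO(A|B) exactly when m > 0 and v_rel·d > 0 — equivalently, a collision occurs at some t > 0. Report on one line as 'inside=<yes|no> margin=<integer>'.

d = (-5, -10),  |d|² = 125;  R = 6+3 = 9,  c = 125−9² = 44
v_rel = (-2, -4),  |v_rel|² = 20;  v_rel·d = (-2)·(-5) + (-4)·(-10) = 50
20·t² − 100·t + 44 = 0  ⇒  m = 50² − 20·44 = 1620
m = 1620 > 0,  v_rel·d = 50 > 0  ⇒  inside

inside=yes margin=1620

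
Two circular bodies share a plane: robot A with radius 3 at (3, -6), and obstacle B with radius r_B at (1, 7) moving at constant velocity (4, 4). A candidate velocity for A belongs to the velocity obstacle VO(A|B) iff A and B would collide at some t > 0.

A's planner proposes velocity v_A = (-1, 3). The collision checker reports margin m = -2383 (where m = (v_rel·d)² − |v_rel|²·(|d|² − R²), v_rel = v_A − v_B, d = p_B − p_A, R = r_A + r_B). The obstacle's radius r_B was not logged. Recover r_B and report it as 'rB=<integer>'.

m = -2383
d = (-2, 13);  v_rel = (-5, -1),  |v_rel|² = 26
v_rel×d = (-5)·(13) − (-1)·(-2) = -67
since m = R²·26 − (-67)²:  R² = (4489 + -2383) / 26 = 81
R = √81 = 9  ⇒  r_B = 9 − 3 = 6

rB=6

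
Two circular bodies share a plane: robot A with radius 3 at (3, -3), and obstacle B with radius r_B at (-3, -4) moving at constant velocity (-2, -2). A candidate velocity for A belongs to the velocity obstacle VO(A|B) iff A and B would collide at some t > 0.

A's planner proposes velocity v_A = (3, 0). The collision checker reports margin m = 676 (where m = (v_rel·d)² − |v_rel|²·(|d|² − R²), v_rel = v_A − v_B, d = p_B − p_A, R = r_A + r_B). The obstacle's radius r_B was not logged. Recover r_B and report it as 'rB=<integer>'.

m = 676
d = (-6, -1);  v_rel = (5, 2),  |v_rel|² = 29
v_rel×d = (5)·(-1) − (2)·(-6) = 7
since m = R²·29 − 7²:  R² = (49 + 676) / 29 = 25
R = √25 = 5  ⇒  r_B = 5 − 3 = 2

rB=2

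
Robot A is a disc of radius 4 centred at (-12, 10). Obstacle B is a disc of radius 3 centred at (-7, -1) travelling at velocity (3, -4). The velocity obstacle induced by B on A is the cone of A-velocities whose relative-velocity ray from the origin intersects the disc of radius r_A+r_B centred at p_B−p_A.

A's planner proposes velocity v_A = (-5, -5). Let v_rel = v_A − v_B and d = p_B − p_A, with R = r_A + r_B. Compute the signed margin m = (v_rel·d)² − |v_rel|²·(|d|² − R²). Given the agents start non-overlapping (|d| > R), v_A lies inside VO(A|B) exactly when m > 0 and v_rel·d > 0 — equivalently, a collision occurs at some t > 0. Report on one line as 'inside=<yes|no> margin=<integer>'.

d = (5, -11),  |d|² = 146;  R = 4+3 = 7,  c = 146−7² = 97
v_rel = (-8, -1),  |v_rel|² = 65;  v_rel·d = (-8)·(5) + (-1)·(-11) = -29
65·t² + 58·t + 97 = 0  ⇒  m = (-29)² − 65·97 = -5464
m = -5464 < 0,  v_rel·d = -29 < 0  ⇒  outside

inside=no margin=-5464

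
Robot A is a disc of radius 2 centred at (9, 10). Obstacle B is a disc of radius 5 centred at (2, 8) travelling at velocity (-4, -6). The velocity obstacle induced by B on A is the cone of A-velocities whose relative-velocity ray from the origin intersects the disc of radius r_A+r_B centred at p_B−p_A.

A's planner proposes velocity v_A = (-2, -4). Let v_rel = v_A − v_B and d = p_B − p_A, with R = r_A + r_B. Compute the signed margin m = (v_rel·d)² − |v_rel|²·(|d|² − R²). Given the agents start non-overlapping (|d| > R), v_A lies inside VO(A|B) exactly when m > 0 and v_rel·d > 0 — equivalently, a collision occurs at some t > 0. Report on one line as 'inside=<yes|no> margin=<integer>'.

d = (-7, -2),  |d|² = 53;  R = 2+5 = 7,  c = 53−7² = 4
v_rel = (2, 2),  |v_rel|² = 8;  v_rel·d = (2)·(-7) + (2)·(-2) = -18
8·t² + 36·t + 4 = 0  ⇒  m = (-18)² − 8·4 = 292
m = 292 > 0,  v_rel·d = -18 < 0  ⇒  outside

inside=no margin=292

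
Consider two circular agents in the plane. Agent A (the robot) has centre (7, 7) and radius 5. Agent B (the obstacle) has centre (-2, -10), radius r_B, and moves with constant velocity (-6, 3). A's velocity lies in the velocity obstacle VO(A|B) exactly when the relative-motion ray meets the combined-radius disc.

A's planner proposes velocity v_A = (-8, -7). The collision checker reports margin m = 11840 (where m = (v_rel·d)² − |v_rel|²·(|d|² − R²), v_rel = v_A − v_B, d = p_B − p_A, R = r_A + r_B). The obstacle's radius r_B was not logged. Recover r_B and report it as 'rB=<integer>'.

m = 11840
d = (-9, -17);  v_rel = (-2, -10),  |v_rel|² = 104
v_rel×d = (-2)·(-17) − (-10)·(-9) = -56
since m = R²·104 − (-56)²:  R² = (3136 + 11840) / 104 = 144
R = √144 = 12  ⇒  r_B = 12 − 5 = 7

rB=7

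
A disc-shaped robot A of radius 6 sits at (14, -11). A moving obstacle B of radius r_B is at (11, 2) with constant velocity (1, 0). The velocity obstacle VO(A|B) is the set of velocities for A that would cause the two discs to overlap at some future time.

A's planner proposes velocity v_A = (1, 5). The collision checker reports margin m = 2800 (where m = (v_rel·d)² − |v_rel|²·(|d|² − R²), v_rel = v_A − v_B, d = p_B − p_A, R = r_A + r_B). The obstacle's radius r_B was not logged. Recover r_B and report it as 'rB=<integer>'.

m = 2800
d = (-3, 13);  v_rel = (0, 5),  |v_rel|² = 25
v_rel×d = (0)·(13) − (5)·(-3) = 15
since m = R²·25 − 15²:  R² = (225 + 2800) / 25 = 121
R = √121 = 11  ⇒  r_B = 11 − 6 = 5

rB=5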